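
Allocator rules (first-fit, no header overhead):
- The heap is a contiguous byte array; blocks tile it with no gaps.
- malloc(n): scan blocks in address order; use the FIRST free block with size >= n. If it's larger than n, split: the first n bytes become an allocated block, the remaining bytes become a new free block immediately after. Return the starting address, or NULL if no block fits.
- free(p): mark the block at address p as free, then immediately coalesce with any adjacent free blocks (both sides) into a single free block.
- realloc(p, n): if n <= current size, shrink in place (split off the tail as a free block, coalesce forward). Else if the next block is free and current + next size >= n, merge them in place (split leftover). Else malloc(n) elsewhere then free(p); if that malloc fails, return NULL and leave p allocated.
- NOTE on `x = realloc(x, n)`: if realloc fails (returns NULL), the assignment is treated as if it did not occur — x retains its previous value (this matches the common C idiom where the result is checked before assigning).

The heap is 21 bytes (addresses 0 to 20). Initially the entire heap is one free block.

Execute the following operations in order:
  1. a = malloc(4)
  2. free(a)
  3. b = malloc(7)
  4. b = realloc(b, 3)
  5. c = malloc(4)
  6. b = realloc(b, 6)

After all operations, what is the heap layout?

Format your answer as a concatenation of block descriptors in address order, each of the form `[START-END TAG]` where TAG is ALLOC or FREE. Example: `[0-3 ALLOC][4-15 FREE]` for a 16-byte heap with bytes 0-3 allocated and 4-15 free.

Op 1: a = malloc(4) -> a = 0; heap: [0-3 ALLOC][4-20 FREE]
Op 2: free(a) -> (freed a); heap: [0-20 FREE]
Op 3: b = malloc(7) -> b = 0; heap: [0-6 ALLOC][7-20 FREE]
Op 4: b = realloc(b, 3) -> b = 0; heap: [0-2 ALLOC][3-20 FREE]
Op 5: c = malloc(4) -> c = 3; heap: [0-2 ALLOC][3-6 ALLOC][7-20 FREE]
Op 6: b = realloc(b, 6) -> b = 7; heap: [0-2 FREE][3-6 ALLOC][7-12 ALLOC][13-20 FREE]

Answer: [0-2 FREE][3-6 ALLOC][7-12 ALLOC][13-20 FREE]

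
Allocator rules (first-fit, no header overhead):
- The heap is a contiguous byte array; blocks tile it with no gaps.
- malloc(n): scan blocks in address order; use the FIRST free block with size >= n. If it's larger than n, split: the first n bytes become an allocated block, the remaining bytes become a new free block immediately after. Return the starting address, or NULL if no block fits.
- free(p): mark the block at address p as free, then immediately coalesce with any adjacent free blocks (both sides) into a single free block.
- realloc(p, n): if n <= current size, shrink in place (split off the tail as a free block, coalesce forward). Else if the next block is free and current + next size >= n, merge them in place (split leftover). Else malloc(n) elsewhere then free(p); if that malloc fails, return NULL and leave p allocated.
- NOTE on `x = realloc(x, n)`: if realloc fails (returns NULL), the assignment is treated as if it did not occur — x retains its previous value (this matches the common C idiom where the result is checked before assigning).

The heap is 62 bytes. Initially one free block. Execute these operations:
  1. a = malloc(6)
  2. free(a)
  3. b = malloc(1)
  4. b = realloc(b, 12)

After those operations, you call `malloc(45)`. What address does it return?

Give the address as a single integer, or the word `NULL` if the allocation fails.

Op 1: a = malloc(6) -> a = 0; heap: [0-5 ALLOC][6-61 FREE]
Op 2: free(a) -> (freed a); heap: [0-61 FREE]
Op 3: b = malloc(1) -> b = 0; heap: [0-0 ALLOC][1-61 FREE]
Op 4: b = realloc(b, 12) -> b = 0; heap: [0-11 ALLOC][12-61 FREE]
malloc(45): first-fit scan over [0-11 ALLOC][12-61 FREE] -> 12

Answer: 12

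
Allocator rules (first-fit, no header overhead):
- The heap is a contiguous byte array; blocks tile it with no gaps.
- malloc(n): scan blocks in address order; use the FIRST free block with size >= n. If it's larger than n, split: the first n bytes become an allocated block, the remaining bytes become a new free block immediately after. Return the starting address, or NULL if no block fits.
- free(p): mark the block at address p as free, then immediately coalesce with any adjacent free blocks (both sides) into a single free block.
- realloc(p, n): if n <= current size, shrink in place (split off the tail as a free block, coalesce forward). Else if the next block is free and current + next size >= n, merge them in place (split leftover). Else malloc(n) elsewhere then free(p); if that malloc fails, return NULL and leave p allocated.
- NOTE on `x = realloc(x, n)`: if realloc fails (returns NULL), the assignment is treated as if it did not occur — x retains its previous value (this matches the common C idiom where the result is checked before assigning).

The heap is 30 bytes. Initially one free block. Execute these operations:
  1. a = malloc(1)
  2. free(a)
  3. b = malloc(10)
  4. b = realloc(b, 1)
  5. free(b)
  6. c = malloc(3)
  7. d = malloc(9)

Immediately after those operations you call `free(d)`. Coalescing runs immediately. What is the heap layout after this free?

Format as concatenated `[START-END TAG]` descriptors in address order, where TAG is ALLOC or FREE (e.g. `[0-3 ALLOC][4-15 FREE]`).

Answer: [0-2 ALLOC][3-29 FREE]

Derivation:
Op 1: a = malloc(1) -> a = 0; heap: [0-0 ALLOC][1-29 FREE]
Op 2: free(a) -> (freed a); heap: [0-29 FREE]
Op 3: b = malloc(10) -> b = 0; heap: [0-9 ALLOC][10-29 FREE]
Op 4: b = realloc(b, 1) -> b = 0; heap: [0-0 ALLOC][1-29 FREE]
Op 5: free(b) -> (freed b); heap: [0-29 FREE]
Op 6: c = malloc(3) -> c = 0; heap: [0-2 ALLOC][3-29 FREE]
Op 7: d = malloc(9) -> d = 3; heap: [0-2 ALLOC][3-11 ALLOC][12-29 FREE]
free(d): d = 3 -> block [3-11 ALLOC]; mark free, coalesce with adjacent free neighbors -> [0-2 ALLOC][3-29 FREE]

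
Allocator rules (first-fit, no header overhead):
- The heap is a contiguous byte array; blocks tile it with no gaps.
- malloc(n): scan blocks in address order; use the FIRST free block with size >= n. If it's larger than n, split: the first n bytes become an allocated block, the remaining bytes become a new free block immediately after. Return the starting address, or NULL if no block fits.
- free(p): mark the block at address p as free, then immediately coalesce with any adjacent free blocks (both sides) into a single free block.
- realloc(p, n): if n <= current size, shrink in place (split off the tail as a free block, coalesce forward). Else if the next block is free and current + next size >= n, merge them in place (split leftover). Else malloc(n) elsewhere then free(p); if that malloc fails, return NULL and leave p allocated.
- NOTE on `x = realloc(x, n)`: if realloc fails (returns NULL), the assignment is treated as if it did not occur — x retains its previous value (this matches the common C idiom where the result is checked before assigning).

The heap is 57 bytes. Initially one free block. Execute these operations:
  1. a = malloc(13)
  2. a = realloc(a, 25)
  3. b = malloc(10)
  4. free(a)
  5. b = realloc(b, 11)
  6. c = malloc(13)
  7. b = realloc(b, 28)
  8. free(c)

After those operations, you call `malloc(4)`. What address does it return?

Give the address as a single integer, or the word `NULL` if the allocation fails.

Answer: 0

Derivation:
Op 1: a = malloc(13) -> a = 0; heap: [0-12 ALLOC][13-56 FREE]
Op 2: a = realloc(a, 25) -> a = 0; heap: [0-24 ALLOC][25-56 FREE]
Op 3: b = malloc(10) -> b = 25; heap: [0-24 ALLOC][25-34 ALLOC][35-56 FREE]
Op 4: free(a) -> (freed a); heap: [0-24 FREE][25-34 ALLOC][35-56 FREE]
Op 5: b = realloc(b, 11) -> b = 25; heap: [0-24 FREE][25-35 ALLOC][36-56 FREE]
Op 6: c = malloc(13) -> c = 0; heap: [0-12 ALLOC][13-24 FREE][25-35 ALLOC][36-56 FREE]
Op 7: b = realloc(b, 28) -> b = 25; heap: [0-12 ALLOC][13-24 FREE][25-52 ALLOC][53-56 FREE]
Op 8: free(c) -> (freed c); heap: [0-24 FREE][25-52 ALLOC][53-56 FREE]
malloc(4): first-fit scan over [0-24 FREE][25-52 ALLOC][53-56 FREE] -> 0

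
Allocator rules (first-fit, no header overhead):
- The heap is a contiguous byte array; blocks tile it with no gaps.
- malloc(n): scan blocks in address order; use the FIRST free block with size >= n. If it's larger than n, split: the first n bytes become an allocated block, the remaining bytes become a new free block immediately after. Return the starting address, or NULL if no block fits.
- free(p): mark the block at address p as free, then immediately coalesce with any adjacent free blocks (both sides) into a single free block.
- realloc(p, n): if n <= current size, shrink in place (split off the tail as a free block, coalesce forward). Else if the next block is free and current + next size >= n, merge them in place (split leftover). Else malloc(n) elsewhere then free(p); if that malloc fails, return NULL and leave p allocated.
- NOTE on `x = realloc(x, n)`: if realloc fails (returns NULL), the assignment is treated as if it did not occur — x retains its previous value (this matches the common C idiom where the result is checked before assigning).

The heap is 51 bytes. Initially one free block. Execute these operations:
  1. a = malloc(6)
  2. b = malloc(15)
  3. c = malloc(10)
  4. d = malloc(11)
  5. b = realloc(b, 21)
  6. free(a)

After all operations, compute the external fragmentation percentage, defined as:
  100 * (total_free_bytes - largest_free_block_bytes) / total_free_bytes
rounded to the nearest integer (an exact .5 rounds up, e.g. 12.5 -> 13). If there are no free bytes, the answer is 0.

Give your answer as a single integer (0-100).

Answer: 40

Derivation:
Op 1: a = malloc(6) -> a = 0; heap: [0-5 ALLOC][6-50 FREE]
Op 2: b = malloc(15) -> b = 6; heap: [0-5 ALLOC][6-20 ALLOC][21-50 FREE]
Op 3: c = malloc(10) -> c = 21; heap: [0-5 ALLOC][6-20 ALLOC][21-30 ALLOC][31-50 FREE]
Op 4: d = malloc(11) -> d = 31; heap: [0-5 ALLOC][6-20 ALLOC][21-30 ALLOC][31-41 ALLOC][42-50 FREE]
Op 5: b = realloc(b, 21) -> NULL (b unchanged); heap: [0-5 ALLOC][6-20 ALLOC][21-30 ALLOC][31-41 ALLOC][42-50 FREE]
Op 6: free(a) -> (freed a); heap: [0-5 FREE][6-20 ALLOC][21-30 ALLOC][31-41 ALLOC][42-50 FREE]
Free blocks: [6 9] total_free=15 largest=9 -> 100*(15-9)/15 = 600/15 = 40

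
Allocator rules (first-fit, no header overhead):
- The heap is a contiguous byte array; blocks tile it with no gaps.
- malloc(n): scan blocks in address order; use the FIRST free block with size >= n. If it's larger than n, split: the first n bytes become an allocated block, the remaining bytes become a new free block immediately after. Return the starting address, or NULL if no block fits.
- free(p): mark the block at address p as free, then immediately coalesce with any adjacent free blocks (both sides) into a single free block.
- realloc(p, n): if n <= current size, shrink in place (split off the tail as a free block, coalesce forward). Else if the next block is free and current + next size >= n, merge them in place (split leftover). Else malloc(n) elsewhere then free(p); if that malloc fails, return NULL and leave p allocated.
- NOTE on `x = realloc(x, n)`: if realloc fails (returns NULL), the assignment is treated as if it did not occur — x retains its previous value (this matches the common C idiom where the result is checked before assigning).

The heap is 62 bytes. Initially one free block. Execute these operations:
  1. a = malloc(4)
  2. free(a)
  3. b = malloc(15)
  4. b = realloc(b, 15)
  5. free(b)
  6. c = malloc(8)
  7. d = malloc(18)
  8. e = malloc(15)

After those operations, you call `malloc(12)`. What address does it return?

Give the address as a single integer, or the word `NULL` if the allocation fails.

Answer: 41

Derivation:
Op 1: a = malloc(4) -> a = 0; heap: [0-3 ALLOC][4-61 FREE]
Op 2: free(a) -> (freed a); heap: [0-61 FREE]
Op 3: b = malloc(15) -> b = 0; heap: [0-14 ALLOC][15-61 FREE]
Op 4: b = realloc(b, 15) -> b = 0; heap: [0-14 ALLOC][15-61 FREE]
Op 5: free(b) -> (freed b); heap: [0-61 FREE]
Op 6: c = malloc(8) -> c = 0; heap: [0-7 ALLOC][8-61 FREE]
Op 7: d = malloc(18) -> d = 8; heap: [0-7 ALLOC][8-25 ALLOC][26-61 FREE]
Op 8: e = malloc(15) -> e = 26; heap: [0-7 ALLOC][8-25 ALLOC][26-40 ALLOC][41-61 FREE]
malloc(12): first-fit scan over [0-7 ALLOC][8-25 ALLOC][26-40 ALLOC][41-61 FREE] -> 41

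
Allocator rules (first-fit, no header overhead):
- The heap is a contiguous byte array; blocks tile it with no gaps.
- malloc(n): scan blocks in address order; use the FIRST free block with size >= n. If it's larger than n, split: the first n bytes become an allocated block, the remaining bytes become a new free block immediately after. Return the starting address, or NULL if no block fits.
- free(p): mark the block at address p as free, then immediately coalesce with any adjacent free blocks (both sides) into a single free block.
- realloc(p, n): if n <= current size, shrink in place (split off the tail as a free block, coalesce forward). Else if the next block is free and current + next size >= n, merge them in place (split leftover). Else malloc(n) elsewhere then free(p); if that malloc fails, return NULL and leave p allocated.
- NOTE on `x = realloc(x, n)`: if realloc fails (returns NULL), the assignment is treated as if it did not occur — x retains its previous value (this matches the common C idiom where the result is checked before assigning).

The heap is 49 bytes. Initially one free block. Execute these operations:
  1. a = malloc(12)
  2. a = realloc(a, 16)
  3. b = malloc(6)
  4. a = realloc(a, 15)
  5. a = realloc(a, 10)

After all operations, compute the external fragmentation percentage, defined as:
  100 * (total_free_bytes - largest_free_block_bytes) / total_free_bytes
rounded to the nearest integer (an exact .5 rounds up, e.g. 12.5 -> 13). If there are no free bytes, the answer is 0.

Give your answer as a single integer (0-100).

Answer: 18

Derivation:
Op 1: a = malloc(12) -> a = 0; heap: [0-11 ALLOC][12-48 FREE]
Op 2: a = realloc(a, 16) -> a = 0; heap: [0-15 ALLOC][16-48 FREE]
Op 3: b = malloc(6) -> b = 16; heap: [0-15 ALLOC][16-21 ALLOC][22-48 FREE]
Op 4: a = realloc(a, 15) -> a = 0; heap: [0-14 ALLOC][15-15 FREE][16-21 ALLOC][22-48 FREE]
Op 5: a = realloc(a, 10) -> a = 0; heap: [0-9 ALLOC][10-15 FREE][16-21 ALLOC][22-48 FREE]
Free blocks: [6 27] total_free=33 largest=27 -> 100*(33-27)/33 = 600/33 ≈ 18.182 -> rounds to 18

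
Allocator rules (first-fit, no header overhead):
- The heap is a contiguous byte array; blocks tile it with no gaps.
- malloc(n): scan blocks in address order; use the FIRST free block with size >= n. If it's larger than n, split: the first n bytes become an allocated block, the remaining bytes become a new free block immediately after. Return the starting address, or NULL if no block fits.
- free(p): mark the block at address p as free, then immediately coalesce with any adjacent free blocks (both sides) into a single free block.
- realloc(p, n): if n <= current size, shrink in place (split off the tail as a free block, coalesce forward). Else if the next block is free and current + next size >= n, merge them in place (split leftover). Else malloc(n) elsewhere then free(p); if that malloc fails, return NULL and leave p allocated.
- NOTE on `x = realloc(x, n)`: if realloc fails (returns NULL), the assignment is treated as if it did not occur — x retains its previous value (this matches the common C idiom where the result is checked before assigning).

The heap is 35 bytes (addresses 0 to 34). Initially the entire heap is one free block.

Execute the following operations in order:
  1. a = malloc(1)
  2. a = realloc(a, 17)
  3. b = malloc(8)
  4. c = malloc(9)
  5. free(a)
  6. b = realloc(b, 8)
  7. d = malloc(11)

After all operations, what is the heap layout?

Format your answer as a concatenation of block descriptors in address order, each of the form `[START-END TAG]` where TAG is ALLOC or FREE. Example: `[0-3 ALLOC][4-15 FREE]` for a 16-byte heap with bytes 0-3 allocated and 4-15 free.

Answer: [0-10 ALLOC][11-16 FREE][17-24 ALLOC][25-33 ALLOC][34-34 FREE]

Derivation:
Op 1: a = malloc(1) -> a = 0; heap: [0-0 ALLOC][1-34 FREE]
Op 2: a = realloc(a, 17) -> a = 0; heap: [0-16 ALLOC][17-34 FREE]
Op 3: b = malloc(8) -> b = 17; heap: [0-16 ALLOC][17-24 ALLOC][25-34 FREE]
Op 4: c = malloc(9) -> c = 25; heap: [0-16 ALLOC][17-24 ALLOC][25-33 ALLOC][34-34 FREE]
Op 5: free(a) -> (freed a); heap: [0-16 FREE][17-24 ALLOC][25-33 ALLOC][34-34 FREE]
Op 6: b = realloc(b, 8) -> b = 17; heap: [0-16 FREE][17-24 ALLOC][25-33 ALLOC][34-34 FREE]
Op 7: d = malloc(11) -> d = 0; heap: [0-10 ALLOC][11-16 FREE][17-24 ALLOC][25-33 ALLOC][34-34 FREE]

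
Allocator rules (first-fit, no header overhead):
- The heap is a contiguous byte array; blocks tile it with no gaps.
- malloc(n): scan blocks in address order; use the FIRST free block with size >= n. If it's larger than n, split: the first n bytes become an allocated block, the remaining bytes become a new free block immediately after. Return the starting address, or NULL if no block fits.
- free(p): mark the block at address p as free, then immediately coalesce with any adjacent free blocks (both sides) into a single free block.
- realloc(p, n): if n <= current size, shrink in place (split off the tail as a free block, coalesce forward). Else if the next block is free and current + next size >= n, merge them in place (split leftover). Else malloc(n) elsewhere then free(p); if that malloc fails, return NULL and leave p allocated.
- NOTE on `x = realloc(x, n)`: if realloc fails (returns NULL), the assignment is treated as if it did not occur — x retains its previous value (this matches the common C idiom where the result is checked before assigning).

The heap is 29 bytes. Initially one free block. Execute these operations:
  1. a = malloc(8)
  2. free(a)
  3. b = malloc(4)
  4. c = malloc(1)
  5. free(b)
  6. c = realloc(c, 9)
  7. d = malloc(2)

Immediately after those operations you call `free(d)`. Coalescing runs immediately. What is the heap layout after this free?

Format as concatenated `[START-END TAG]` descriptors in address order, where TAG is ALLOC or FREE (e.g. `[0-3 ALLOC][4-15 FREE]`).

Op 1: a = malloc(8) -> a = 0; heap: [0-7 ALLOC][8-28 FREE]
Op 2: free(a) -> (freed a); heap: [0-28 FREE]
Op 3: b = malloc(4) -> b = 0; heap: [0-3 ALLOC][4-28 FREE]
Op 4: c = malloc(1) -> c = 4; heap: [0-3 ALLOC][4-4 ALLOC][5-28 FREE]
Op 5: free(b) -> (freed b); heap: [0-3 FREE][4-4 ALLOC][5-28 FREE]
Op 6: c = realloc(c, 9) -> c = 4; heap: [0-3 FREE][4-12 ALLOC][13-28 FREE]
Op 7: d = malloc(2) -> d = 0; heap: [0-1 ALLOC][2-3 FREE][4-12 ALLOC][13-28 FREE]
free(d): d = 0 -> block [0-1 ALLOC]; mark free, coalesce with adjacent free neighbors -> [0-3 FREE][4-12 ALLOC][13-28 FREE]

Answer: [0-3 FREE][4-12 ALLOC][13-28 FREE]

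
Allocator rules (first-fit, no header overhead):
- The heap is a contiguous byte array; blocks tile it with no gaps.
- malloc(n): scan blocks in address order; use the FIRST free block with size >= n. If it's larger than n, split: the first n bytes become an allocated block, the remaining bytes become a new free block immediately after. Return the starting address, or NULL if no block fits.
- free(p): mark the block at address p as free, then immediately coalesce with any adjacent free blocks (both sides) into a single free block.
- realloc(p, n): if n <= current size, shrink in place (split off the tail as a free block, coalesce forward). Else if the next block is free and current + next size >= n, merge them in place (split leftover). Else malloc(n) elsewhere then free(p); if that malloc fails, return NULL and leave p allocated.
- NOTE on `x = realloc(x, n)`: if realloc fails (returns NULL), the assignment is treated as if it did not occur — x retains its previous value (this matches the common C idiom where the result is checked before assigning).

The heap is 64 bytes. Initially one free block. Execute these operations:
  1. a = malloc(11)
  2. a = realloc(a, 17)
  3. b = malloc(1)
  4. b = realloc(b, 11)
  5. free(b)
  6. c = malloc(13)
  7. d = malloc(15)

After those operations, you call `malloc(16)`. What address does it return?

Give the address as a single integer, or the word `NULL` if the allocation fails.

Answer: 45

Derivation:
Op 1: a = malloc(11) -> a = 0; heap: [0-10 ALLOC][11-63 FREE]
Op 2: a = realloc(a, 17) -> a = 0; heap: [0-16 ALLOC][17-63 FREE]
Op 3: b = malloc(1) -> b = 17; heap: [0-16 ALLOC][17-17 ALLOC][18-63 FREE]
Op 4: b = realloc(b, 11) -> b = 17; heap: [0-16 ALLOC][17-27 ALLOC][28-63 FREE]
Op 5: free(b) -> (freed b); heap: [0-16 ALLOC][17-63 FREE]
Op 6: c = malloc(13) -> c = 17; heap: [0-16 ALLOC][17-29 ALLOC][30-63 FREE]
Op 7: d = malloc(15) -> d = 30; heap: [0-16 ALLOC][17-29 ALLOC][30-44 ALLOC][45-63 FREE]
malloc(16): first-fit scan over [0-16 ALLOC][17-29 ALLOC][30-44 ALLOC][45-63 FREE] -> 45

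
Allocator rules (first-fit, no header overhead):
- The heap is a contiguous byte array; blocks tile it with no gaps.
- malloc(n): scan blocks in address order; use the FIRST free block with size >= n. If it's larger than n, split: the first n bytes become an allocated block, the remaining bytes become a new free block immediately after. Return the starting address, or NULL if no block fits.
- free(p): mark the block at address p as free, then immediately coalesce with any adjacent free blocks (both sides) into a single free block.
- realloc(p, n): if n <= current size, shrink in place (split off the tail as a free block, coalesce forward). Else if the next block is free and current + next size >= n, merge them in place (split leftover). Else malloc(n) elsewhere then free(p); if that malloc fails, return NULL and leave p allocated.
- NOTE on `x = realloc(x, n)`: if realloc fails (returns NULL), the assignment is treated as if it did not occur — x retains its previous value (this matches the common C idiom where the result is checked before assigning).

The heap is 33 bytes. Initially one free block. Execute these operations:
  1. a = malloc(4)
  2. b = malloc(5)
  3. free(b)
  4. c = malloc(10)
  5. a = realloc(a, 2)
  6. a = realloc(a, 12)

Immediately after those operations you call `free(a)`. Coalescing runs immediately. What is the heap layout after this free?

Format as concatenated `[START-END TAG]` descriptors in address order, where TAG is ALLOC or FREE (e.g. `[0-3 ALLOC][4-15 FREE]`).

Op 1: a = malloc(4) -> a = 0; heap: [0-3 ALLOC][4-32 FREE]
Op 2: b = malloc(5) -> b = 4; heap: [0-3 ALLOC][4-8 ALLOC][9-32 FREE]
Op 3: free(b) -> (freed b); heap: [0-3 ALLOC][4-32 FREE]
Op 4: c = malloc(10) -> c = 4; heap: [0-3 ALLOC][4-13 ALLOC][14-32 FREE]
Op 5: a = realloc(a, 2) -> a = 0; heap: [0-1 ALLOC][2-3 FREE][4-13 ALLOC][14-32 FREE]
Op 6: a = realloc(a, 12) -> a = 14; heap: [0-3 FREE][4-13 ALLOC][14-25 ALLOC][26-32 FREE]
free(a): a = 14 -> block [14-25 ALLOC]; mark free, coalesce with adjacent free neighbors -> [0-3 FREE][4-13 ALLOC][14-32 FREE]

Answer: [0-3 FREE][4-13 ALLOC][14-32 FREE]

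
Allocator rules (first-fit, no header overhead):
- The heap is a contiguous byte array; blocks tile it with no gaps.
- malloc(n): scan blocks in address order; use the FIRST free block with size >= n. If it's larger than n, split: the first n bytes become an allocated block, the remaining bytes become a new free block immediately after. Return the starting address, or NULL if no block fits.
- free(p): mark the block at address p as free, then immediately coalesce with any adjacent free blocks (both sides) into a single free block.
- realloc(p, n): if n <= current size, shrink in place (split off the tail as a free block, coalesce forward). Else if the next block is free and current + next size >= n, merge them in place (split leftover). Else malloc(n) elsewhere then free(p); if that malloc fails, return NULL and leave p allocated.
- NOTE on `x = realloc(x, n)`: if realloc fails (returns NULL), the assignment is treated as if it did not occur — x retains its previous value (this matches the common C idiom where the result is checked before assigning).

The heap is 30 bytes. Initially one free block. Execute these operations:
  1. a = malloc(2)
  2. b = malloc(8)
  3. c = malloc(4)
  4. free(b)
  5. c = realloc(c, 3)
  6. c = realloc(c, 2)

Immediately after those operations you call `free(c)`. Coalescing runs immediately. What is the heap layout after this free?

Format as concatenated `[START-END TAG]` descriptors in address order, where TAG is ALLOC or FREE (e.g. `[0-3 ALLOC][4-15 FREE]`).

Op 1: a = malloc(2) -> a = 0; heap: [0-1 ALLOC][2-29 FREE]
Op 2: b = malloc(8) -> b = 2; heap: [0-1 ALLOC][2-9 ALLOC][10-29 FREE]
Op 3: c = malloc(4) -> c = 10; heap: [0-1 ALLOC][2-9 ALLOC][10-13 ALLOC][14-29 FREE]
Op 4: free(b) -> (freed b); heap: [0-1 ALLOC][2-9 FREE][10-13 ALLOC][14-29 FREE]
Op 5: c = realloc(c, 3) -> c = 10; heap: [0-1 ALLOC][2-9 FREE][10-12 ALLOC][13-29 FREE]
Op 6: c = realloc(c, 2) -> c = 10; heap: [0-1 ALLOC][2-9 FREE][10-11 ALLOC][12-29 FREE]
free(c): c = 10 -> block [10-11 ALLOC]; mark free, coalesce with adjacent free neighbors -> [0-1 ALLOC][2-29 FREE]

Answer: [0-1 ALLOC][2-29 FREE]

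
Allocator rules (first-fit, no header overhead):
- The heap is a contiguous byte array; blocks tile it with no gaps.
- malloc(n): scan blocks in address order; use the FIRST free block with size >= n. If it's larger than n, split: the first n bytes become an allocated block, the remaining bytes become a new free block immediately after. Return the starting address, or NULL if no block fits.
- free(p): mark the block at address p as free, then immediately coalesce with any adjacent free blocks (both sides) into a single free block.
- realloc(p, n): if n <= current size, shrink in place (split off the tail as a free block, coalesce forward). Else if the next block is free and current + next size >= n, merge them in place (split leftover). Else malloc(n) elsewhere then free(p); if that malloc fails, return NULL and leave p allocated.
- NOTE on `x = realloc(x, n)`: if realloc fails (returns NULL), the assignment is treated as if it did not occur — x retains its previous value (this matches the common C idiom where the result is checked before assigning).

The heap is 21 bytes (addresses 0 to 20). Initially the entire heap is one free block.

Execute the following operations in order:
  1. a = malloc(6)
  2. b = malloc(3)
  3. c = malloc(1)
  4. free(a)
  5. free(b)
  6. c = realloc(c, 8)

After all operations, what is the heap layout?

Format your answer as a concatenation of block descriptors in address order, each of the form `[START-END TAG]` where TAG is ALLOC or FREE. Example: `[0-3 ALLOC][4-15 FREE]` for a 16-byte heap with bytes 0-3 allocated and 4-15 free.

Answer: [0-8 FREE][9-16 ALLOC][17-20 FREE]

Derivation:
Op 1: a = malloc(6) -> a = 0; heap: [0-5 ALLOC][6-20 FREE]
Op 2: b = malloc(3) -> b = 6; heap: [0-5 ALLOC][6-8 ALLOC][9-20 FREE]
Op 3: c = malloc(1) -> c = 9; heap: [0-5 ALLOC][6-8 ALLOC][9-9 ALLOC][10-20 FREE]
Op 4: free(a) -> (freed a); heap: [0-5 FREE][6-8 ALLOC][9-9 ALLOC][10-20 FREE]
Op 5: free(b) -> (freed b); heap: [0-8 FREE][9-9 ALLOC][10-20 FREE]
Op 6: c = realloc(c, 8) -> c = 9; heap: [0-8 FREE][9-16 ALLOC][17-20 FREE]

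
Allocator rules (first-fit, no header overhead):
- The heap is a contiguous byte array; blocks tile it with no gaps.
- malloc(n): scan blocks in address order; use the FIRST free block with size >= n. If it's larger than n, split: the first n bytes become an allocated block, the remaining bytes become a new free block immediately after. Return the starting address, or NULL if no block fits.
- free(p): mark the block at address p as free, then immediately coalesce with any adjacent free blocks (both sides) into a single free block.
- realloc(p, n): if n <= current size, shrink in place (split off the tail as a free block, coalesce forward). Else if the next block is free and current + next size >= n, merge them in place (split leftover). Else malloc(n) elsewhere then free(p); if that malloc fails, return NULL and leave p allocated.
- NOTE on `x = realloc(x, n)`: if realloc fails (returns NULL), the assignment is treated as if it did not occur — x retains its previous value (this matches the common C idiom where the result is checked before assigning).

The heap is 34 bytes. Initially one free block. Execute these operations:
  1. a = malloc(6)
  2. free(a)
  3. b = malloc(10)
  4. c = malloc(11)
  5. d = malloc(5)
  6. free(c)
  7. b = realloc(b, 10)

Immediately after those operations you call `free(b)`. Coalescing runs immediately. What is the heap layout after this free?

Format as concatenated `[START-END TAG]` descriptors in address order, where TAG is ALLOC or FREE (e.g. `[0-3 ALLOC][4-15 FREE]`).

Answer: [0-20 FREE][21-25 ALLOC][26-33 FREE]

Derivation:
Op 1: a = malloc(6) -> a = 0; heap: [0-5 ALLOC][6-33 FREE]
Op 2: free(a) -> (freed a); heap: [0-33 FREE]
Op 3: b = malloc(10) -> b = 0; heap: [0-9 ALLOC][10-33 FREE]
Op 4: c = malloc(11) -> c = 10; heap: [0-9 ALLOC][10-20 ALLOC][21-33 FREE]
Op 5: d = malloc(5) -> d = 21; heap: [0-9 ALLOC][10-20 ALLOC][21-25 ALLOC][26-33 FREE]
Op 6: free(c) -> (freed c); heap: [0-9 ALLOC][10-20 FREE][21-25 ALLOC][26-33 FREE]
Op 7: b = realloc(b, 10) -> b = 0; heap: [0-9 ALLOC][10-20 FREE][21-25 ALLOC][26-33 FREE]
free(b): b = 0 -> block [0-9 ALLOC]; mark free, coalesce with adjacent free neighbors -> [0-20 FREE][21-25 ALLOC][26-33 FREE]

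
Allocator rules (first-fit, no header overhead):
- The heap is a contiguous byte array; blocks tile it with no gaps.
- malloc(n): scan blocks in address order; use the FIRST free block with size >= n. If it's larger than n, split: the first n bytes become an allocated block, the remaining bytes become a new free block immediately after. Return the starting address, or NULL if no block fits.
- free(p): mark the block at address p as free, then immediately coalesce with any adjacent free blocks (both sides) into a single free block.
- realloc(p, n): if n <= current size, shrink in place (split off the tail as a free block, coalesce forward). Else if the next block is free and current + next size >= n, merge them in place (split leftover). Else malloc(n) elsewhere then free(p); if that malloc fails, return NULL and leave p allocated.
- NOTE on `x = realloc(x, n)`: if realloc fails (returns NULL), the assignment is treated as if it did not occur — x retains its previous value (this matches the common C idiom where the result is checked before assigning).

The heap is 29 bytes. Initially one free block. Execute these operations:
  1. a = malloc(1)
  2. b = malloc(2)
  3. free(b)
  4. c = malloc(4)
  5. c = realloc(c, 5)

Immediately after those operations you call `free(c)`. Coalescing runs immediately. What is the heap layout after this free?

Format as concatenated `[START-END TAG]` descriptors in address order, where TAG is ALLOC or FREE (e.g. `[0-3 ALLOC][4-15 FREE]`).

Answer: [0-0 ALLOC][1-28 FREE]

Derivation:
Op 1: a = malloc(1) -> a = 0; heap: [0-0 ALLOC][1-28 FREE]
Op 2: b = malloc(2) -> b = 1; heap: [0-0 ALLOC][1-2 ALLOC][3-28 FREE]
Op 3: free(b) -> (freed b); heap: [0-0 ALLOC][1-28 FREE]
Op 4: c = malloc(4) -> c = 1; heap: [0-0 ALLOC][1-4 ALLOC][5-28 FREE]
Op 5: c = realloc(c, 5) -> c = 1; heap: [0-0 ALLOC][1-5 ALLOC][6-28 FREE]
free(c): c = 1 -> block [1-5 ALLOC]; mark free, coalesce with adjacent free neighbors -> [0-0 ALLOC][1-28 FREE]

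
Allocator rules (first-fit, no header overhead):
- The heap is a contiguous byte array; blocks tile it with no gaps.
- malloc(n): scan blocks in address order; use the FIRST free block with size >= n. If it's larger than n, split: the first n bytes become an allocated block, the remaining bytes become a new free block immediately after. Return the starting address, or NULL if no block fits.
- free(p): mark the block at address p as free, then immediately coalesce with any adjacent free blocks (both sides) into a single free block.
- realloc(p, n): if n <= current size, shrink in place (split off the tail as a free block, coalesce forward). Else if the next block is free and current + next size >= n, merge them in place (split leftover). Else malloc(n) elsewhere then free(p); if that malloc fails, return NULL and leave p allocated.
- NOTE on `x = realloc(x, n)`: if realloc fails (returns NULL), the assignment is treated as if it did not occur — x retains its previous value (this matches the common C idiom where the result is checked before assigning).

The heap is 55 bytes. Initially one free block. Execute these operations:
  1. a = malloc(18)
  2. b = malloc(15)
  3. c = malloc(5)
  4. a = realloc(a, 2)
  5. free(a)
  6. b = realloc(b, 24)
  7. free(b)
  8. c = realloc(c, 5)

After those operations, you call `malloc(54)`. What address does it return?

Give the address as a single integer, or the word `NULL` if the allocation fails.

Op 1: a = malloc(18) -> a = 0; heap: [0-17 ALLOC][18-54 FREE]
Op 2: b = malloc(15) -> b = 18; heap: [0-17 ALLOC][18-32 ALLOC][33-54 FREE]
Op 3: c = malloc(5) -> c = 33; heap: [0-17 ALLOC][18-32 ALLOC][33-37 ALLOC][38-54 FREE]
Op 4: a = realloc(a, 2) -> a = 0; heap: [0-1 ALLOC][2-17 FREE][18-32 ALLOC][33-37 ALLOC][38-54 FREE]
Op 5: free(a) -> (freed a); heap: [0-17 FREE][18-32 ALLOC][33-37 ALLOC][38-54 FREE]
Op 6: b = realloc(b, 24) -> NULL (b unchanged); heap: [0-17 FREE][18-32 ALLOC][33-37 ALLOC][38-54 FREE]
Op 7: free(b) -> (freed b); heap: [0-32 FREE][33-37 ALLOC][38-54 FREE]
Op 8: c = realloc(c, 5) -> c = 33; heap: [0-32 FREE][33-37 ALLOC][38-54 FREE]
malloc(54): first-fit scan over [0-32 FREE][33-37 ALLOC][38-54 FREE] -> NULL

Answer: NULL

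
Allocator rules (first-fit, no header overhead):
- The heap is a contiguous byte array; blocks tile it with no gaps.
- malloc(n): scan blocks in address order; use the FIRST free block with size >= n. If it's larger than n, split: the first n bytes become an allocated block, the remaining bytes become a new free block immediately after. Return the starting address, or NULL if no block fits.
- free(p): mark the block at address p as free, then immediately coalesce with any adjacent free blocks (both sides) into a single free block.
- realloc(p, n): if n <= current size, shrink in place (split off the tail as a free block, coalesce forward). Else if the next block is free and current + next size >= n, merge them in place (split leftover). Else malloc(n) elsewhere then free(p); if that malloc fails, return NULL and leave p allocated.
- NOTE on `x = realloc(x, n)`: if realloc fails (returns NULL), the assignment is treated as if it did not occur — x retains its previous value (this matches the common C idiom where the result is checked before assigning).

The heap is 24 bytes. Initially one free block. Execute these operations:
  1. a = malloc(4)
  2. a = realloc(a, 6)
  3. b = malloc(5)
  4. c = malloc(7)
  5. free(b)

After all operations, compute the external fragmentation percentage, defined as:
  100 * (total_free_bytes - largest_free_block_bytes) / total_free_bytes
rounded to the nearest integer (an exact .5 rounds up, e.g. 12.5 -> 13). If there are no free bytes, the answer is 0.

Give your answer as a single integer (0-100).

Answer: 45

Derivation:
Op 1: a = malloc(4) -> a = 0; heap: [0-3 ALLOC][4-23 FREE]
Op 2: a = realloc(a, 6) -> a = 0; heap: [0-5 ALLOC][6-23 FREE]
Op 3: b = malloc(5) -> b = 6; heap: [0-5 ALLOC][6-10 ALLOC][11-23 FREE]
Op 4: c = malloc(7) -> c = 11; heap: [0-5 ALLOC][6-10 ALLOC][11-17 ALLOC][18-23 FREE]
Op 5: free(b) -> (freed b); heap: [0-5 ALLOC][6-10 FREE][11-17 ALLOC][18-23 FREE]
Free blocks: [5 6] total_free=11 largest=6 -> 100*(11-6)/11 = 500/11 ≈ 45.455 -> rounds to 45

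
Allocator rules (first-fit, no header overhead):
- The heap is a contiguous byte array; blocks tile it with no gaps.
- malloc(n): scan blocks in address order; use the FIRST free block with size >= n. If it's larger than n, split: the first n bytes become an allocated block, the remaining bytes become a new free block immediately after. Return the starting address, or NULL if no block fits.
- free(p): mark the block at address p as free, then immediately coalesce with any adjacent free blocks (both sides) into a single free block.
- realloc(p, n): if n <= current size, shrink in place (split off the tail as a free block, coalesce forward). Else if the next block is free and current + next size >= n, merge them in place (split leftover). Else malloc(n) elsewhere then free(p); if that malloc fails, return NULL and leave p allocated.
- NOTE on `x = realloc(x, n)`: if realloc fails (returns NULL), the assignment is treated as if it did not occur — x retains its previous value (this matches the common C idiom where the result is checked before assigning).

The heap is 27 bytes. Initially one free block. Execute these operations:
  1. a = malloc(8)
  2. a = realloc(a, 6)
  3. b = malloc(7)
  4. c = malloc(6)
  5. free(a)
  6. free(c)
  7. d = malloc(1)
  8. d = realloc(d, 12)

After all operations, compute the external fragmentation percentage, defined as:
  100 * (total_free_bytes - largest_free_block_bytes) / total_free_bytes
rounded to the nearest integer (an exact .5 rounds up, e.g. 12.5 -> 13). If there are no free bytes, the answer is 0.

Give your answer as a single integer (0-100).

Op 1: a = malloc(8) -> a = 0; heap: [0-7 ALLOC][8-26 FREE]
Op 2: a = realloc(a, 6) -> a = 0; heap: [0-5 ALLOC][6-26 FREE]
Op 3: b = malloc(7) -> b = 6; heap: [0-5 ALLOC][6-12 ALLOC][13-26 FREE]
Op 4: c = malloc(6) -> c = 13; heap: [0-5 ALLOC][6-12 ALLOC][13-18 ALLOC][19-26 FREE]
Op 5: free(a) -> (freed a); heap: [0-5 FREE][6-12 ALLOC][13-18 ALLOC][19-26 FREE]
Op 6: free(c) -> (freed c); heap: [0-5 FREE][6-12 ALLOC][13-26 FREE]
Op 7: d = malloc(1) -> d = 0; heap: [0-0 ALLOC][1-5 FREE][6-12 ALLOC][13-26 FREE]
Op 8: d = realloc(d, 12) -> d = 13; heap: [0-5 FREE][6-12 ALLOC][13-24 ALLOC][25-26 FREE]
Free blocks: [6 2] total_free=8 largest=6 -> 100*(8-6)/8 = 200/8 = 25

Answer: 25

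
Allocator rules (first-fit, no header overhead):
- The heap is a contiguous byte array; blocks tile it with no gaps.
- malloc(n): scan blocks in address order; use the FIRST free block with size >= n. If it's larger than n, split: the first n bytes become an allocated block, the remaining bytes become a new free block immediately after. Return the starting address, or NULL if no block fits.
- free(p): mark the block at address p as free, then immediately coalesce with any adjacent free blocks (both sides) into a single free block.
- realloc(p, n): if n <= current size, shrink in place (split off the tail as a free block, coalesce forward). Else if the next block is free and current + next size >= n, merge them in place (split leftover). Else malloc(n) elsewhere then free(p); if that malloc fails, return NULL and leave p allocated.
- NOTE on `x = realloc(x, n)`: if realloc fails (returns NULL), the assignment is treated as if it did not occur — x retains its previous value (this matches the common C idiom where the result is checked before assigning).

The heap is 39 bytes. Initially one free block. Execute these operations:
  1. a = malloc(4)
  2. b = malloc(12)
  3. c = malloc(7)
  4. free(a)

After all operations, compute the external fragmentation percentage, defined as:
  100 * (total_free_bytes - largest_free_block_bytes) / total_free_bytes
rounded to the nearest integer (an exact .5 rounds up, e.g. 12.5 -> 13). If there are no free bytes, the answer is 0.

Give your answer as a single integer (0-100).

Answer: 20

Derivation:
Op 1: a = malloc(4) -> a = 0; heap: [0-3 ALLOC][4-38 FREE]
Op 2: b = malloc(12) -> b = 4; heap: [0-3 ALLOC][4-15 ALLOC][16-38 FREE]
Op 3: c = malloc(7) -> c = 16; heap: [0-3 ALLOC][4-15 ALLOC][16-22 ALLOC][23-38 FREE]
Op 4: free(a) -> (freed a); heap: [0-3 FREE][4-15 ALLOC][16-22 ALLOC][23-38 FREE]
Free blocks: [4 16] total_free=20 largest=16 -> 100*(20-16)/20 = 400/20 = 20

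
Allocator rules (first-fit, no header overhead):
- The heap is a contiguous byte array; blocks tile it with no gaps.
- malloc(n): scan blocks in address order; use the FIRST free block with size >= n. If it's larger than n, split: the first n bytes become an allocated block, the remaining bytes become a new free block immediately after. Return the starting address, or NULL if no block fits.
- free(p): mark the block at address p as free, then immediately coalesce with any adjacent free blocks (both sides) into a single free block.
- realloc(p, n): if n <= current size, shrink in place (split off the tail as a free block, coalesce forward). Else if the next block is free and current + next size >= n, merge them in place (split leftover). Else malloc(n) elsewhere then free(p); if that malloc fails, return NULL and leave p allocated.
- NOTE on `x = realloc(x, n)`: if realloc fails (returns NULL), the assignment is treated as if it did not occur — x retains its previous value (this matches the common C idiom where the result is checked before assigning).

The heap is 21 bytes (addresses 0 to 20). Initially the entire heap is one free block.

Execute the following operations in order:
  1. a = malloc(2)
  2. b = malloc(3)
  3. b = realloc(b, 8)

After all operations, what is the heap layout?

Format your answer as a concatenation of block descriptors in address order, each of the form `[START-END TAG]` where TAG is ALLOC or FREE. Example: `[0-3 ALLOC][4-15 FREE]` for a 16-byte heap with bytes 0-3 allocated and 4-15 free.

Op 1: a = malloc(2) -> a = 0; heap: [0-1 ALLOC][2-20 FREE]
Op 2: b = malloc(3) -> b = 2; heap: [0-1 ALLOC][2-4 ALLOC][5-20 FREE]
Op 3: b = realloc(b, 8) -> b = 2; heap: [0-1 ALLOC][2-9 ALLOC][10-20 FREE]

Answer: [0-1 ALLOC][2-9 ALLOC][10-20 FREE]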